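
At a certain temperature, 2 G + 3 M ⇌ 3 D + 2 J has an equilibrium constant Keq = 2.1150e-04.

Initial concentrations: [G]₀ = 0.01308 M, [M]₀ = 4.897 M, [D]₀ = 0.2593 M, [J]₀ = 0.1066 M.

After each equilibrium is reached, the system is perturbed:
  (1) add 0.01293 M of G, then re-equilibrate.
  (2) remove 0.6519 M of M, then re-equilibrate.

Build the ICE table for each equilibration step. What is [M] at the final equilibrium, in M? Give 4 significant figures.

[M]_eq = 4.292 M

Q₀ = 0.009861 vs Keq = 2.1150e-04 ⇒ Q>K, reverse
Step 1:
                   G          M          D          J
  Initial    0.01308      4.897     0.2593     0.1066
  Change     0.03211    0.04816   -0.04816   -0.03211
  Equil      0.04519      4.945     0.2111    0.07449
  solve Keq expr → x = -0.01605; check Q = 2.1150e-04
Then add 0.01293 M of G.
Step 2:
                   G          M          D          J
  Initial    0.05812      4.945     0.2111    0.07449
  Change   -0.005997  -0.008995   0.008995   0.005997
  Equil      0.05212      4.936     0.2201    0.08049
  solve Keq expr → x = 0.002998; check Q = 2.1150e-04
Then remove 0.6519 M of M.
Step 3:
                   G          M          D          J
  Initial    0.05212      4.284     0.2201    0.08049
  Change     0.00505   0.007575  -0.007575   -0.00505
  Equil      0.05717      4.292     0.2126    0.07544
  solve Keq expr → x = -0.002525; check Q = 2.1150e-04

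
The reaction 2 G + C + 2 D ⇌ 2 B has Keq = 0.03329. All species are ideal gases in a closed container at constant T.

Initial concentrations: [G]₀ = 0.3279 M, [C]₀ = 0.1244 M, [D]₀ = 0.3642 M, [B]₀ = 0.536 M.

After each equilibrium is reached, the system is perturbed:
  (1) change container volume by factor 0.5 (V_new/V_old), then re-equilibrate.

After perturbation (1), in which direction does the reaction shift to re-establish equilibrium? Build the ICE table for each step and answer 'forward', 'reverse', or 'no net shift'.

Direction: forward

Q₀ = 161.9 vs Keq = 0.03329 ⇒ Q>K, reverse
Step 1:
                   G          C          D          B
  I           0.3279     0.1244     0.3642      0.536
  C           0.4645     0.2322     0.4645    -0.4645
  E           0.7924     0.3566     0.8287    0.07154
  solve Keq expr → x = -0.2322; check Q = 0.03329
Then change container volume by factor 0.5 (V_new/V_old).
Step 2:
                   G          C          D          B
  I            1.585     0.7133      1.657     0.1431
  C          -0.1643   -0.08215    -0.1643     0.1643
  E             1.42     0.6311      1.493     0.3074
  solve Keq expr → x = 0.08215; check Q = 0.03329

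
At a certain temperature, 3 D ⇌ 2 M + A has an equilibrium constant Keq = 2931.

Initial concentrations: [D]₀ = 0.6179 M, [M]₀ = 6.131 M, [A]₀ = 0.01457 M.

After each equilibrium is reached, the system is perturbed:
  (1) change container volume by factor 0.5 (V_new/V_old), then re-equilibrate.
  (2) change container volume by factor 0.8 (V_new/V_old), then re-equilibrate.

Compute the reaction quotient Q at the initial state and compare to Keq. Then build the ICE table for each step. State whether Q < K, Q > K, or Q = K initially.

Q₀ = 2.321 vs Keq = 2931 ⇒ Q<K, forward
Step 1:
                  D         M         A
  Initial    0.6179     6.131   0.01457
  Change    -0.4823    0.3216    0.1608
  Equil      0.1356     6.453    0.1754
  solve Keq expr → x = 0.1608; check Q = 2931
Then change container volume by factor 0.5 (V_new/V_old).
Step 2:
                  D         M         A
  Initial    0.2711     12.91    0.3507
  Change          0         0         0
  Equil      0.2711     12.91    0.3507
  solve Keq expr → x = 0; check Q = 2931
Then change container volume by factor 0.8 (V_new/V_old).
Step 3:
                  D         M         A
  Initial    0.3389     16.13    0.4384
  Change          0         0         0
  Equil      0.3389     16.13    0.4384
  solve Keq expr → x = 0; check Q = 2931

Q₀ = 2.321; Q < K (proceeds forward)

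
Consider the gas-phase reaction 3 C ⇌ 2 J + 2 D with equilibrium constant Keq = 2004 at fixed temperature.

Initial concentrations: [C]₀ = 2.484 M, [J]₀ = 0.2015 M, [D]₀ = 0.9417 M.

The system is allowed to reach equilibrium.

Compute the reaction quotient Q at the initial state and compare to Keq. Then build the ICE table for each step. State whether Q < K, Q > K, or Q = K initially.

Q₀ = 0.002349; Q < K (proceeds forward)

Q₀ = 0.002349 vs Keq = 2004 ⇒ Q<K, forward
Step 1:
                    C           J           D
  Initial       2.484      0.2015      0.9417
  Change       -2.277       1.518       1.518
  Equil        0.2074       1.719       2.459
  solve Keq expr → x = 0.7589; check Q = 2004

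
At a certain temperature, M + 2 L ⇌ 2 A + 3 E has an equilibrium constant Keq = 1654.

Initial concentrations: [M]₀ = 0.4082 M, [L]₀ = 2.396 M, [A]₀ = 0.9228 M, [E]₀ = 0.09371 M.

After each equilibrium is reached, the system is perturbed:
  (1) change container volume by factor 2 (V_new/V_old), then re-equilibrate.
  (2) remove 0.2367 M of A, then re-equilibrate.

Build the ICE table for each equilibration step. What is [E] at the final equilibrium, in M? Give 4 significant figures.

[E]_eq = 0.6588 M

Q₀ = 2.9904e-04 vs Keq = 1654 ⇒ Q<K, forward
Step 1:
                  M         L         A         E
  init       0.4082     2.396    0.9228   0.09371
  Δ         -0.4066   -0.8131    0.8131      1.22
  eq       0.001647     1.583     1.736     1.313
  solve Keq expr → x = 0.4066; check Q = 1654
Then change container volume by factor 2 (V_new/V_old).
Step 2:
                  M         L         A         E
  init    8.2365e-04    0.7914     0.868    0.6567
  Δ       -6.1476e-04  -0.00123   0.00123  0.001844
  eq      2.0889e-04    0.7902    0.8692    0.6585
  solve Keq expr → x = 6.1476e-04; check Q = 1654
Then remove 0.2367 M of A.
Step 3:
                  M         L         A         E
  init    2.0889e-04    0.7902    0.6325    0.6585
  Δ       -9.8008e-05 -1.9602e-04 1.9602e-04 2.9402e-04
  eq      1.1088e-04      0.79    0.6327    0.6588
  solve Keq expr → x = 9.8008e-05; check Q = 1654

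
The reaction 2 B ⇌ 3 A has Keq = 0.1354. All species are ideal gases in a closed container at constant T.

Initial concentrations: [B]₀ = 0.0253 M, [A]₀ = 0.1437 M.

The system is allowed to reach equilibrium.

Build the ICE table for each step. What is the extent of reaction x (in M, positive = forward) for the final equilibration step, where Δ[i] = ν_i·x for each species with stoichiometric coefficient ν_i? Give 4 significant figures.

Q₀ = 4.636 vs Keq = 0.1354 ⇒ Q>K, reverse
Step 1:
                    B           A
  Initial      0.0253      0.1437
  Change      0.04018    -0.06028
  Equil       0.06548     0.08342
  solve Keq expr → x = -0.02009; check Q = 0.1354

x = -0.02009 M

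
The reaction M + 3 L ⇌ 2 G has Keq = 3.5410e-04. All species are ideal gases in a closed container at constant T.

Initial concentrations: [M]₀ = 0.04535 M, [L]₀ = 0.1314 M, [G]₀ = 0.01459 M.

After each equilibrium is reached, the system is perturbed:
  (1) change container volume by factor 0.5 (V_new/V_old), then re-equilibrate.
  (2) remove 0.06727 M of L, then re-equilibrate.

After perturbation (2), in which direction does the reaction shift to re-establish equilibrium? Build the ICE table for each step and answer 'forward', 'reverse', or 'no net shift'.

Q₀ = 2.069 vs Keq = 3.5410e-04 ⇒ Q>K, reverse
Step 1:
                    M           L           G
  Initial     0.04535      0.1314     0.01459
  Change     0.007166      0.0215    -0.01433
  Equil       0.05252      0.1529  2.5782e-04
  solve Keq expr → x = -0.007166; check Q = 3.5410e-04
Then change container volume by factor 0.5 (V_new/V_old).
Step 2:
                    M           L           G
  Initial       0.105      0.3058  5.1564e-04
  Change  -2.5526e-04 -7.6577e-04  5.1052e-04
  Equil        0.1048       0.305    0.001026
  solve Keq expr → x = 2.5526e-04; check Q = 3.5410e-04
Then remove 0.06727 M of L.
Step 3:
                    M           L           G
  Initial      0.1048      0.2378    0.001026
  Change   1.5866e-04  4.7599e-04 -3.1733e-04
  Equil        0.1049      0.2382  7.0882e-04
  solve Keq expr → x = -1.5866e-04; check Q = 3.5410e-04

Direction: reverse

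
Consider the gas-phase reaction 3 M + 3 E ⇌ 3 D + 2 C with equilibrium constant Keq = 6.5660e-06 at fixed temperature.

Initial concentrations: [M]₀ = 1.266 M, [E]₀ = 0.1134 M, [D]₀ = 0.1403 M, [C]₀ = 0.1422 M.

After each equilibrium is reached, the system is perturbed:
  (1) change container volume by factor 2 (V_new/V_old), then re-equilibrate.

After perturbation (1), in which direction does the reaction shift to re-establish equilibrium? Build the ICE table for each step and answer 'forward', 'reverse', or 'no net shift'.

Direction: reverse

Q₀ = 0.01887 vs Keq = 6.5660e-06 ⇒ Q>K, reverse
Step 1:
                  M         E         D         C
  init        1.266    0.1134    0.1403    0.1422
  Δ          0.1072    0.1072   -0.1072  -0.07143
  eq          1.373    0.2206   0.03315   0.07077
  solve Keq expr → x = -0.03572; check Q = 6.5660e-06
Then change container volume by factor 2 (V_new/V_old).
Step 2:
                  M         E         D         C
  init       0.6866    0.1103   0.01657   0.03538
  Δ        0.002598  0.002598 -0.002598 -0.001732
  eq         0.6892    0.1129   0.01398   0.03365
  solve Keq expr → x = -8.6611e-04; check Q = 6.5660e-06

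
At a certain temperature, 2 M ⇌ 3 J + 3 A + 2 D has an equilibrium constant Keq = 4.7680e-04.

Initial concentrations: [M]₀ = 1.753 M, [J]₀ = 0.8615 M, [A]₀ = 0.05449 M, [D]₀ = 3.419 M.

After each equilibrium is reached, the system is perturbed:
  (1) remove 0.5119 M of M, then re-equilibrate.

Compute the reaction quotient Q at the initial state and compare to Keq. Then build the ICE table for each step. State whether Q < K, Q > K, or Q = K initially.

Q₀ = 3.9351e-04 vs Keq = 4.7680e-04 ⇒ Q<K, forward
Step 1:
                    M           J           A           D
  Initial       1.753      0.8615     0.05449       3.419
  Change    -0.002204    0.003306    0.003306    0.002204
  Equil         1.751      0.8648      0.0578       3.421
  solve Keq expr → x = 0.001102; check Q = 4.7680e-04
Then remove 0.5119 M of M.
Step 2:
                    M           J           A           D
  Initial       1.239      0.8648      0.0578       3.421
  Change      0.00737    -0.01106    -0.01106    -0.00737
  Equil         1.246      0.8538     0.04674       3.414
  solve Keq expr → x = -0.003685; check Q = 4.7680e-04

Q₀ = 3.9351e-04; Q < K (proceeds forward)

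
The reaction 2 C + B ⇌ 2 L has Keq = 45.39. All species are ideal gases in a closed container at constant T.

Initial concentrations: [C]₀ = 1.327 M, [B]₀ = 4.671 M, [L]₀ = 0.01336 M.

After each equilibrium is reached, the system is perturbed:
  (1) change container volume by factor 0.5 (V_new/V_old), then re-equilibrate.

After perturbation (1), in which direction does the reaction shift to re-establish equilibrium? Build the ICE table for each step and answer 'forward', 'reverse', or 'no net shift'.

Q₀ = 2.1700e-05 vs Keq = 45.39 ⇒ Q<K, forward
Step 1:
                   C          B          L
  I            1.327      4.671    0.01336
  C           -1.235    -0.6175      1.235
  E          0.09203      4.054      1.248
  solve Keq expr → x = 0.6175; check Q = 45.39
Then change container volume by factor 0.5 (V_new/V_old).
Step 2:
                   C          B          L
  I           0.1841      8.107      2.497
  C         -0.05104   -0.02552    0.05104
  E            0.133      8.082      2.548
  solve Keq expr → x = 0.02552; check Q = 45.39

Direction: forward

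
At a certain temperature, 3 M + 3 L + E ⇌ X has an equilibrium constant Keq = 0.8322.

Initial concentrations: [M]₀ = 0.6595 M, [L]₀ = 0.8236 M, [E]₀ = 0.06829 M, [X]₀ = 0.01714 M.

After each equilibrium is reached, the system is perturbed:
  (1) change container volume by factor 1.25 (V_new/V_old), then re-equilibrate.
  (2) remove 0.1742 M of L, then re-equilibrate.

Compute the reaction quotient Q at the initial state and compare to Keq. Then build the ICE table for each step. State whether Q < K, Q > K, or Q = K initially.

Q₀ = 1.566 vs Keq = 0.8322 ⇒ Q>K, reverse
Step 1:
                   M          L          E          X
  init        0.6595     0.8236    0.06829    0.01714
  Δ          0.01733    0.01733   0.005776  -0.005776
  eq          0.6768     0.8409    0.07407    0.01136
  solve Keq expr → x = -0.005776; check Q = 0.8322
Then change container volume by factor 1.25 (V_new/V_old).
Step 2:
                   M          L          E          X
  init        0.5415     0.6727    0.05925   0.009092
  Δ          0.01789    0.01789   0.005963  -0.005963
  eq          0.5593     0.6906    0.06522   0.003129
  solve Keq expr → x = -0.005963; check Q = 0.8322
Then remove 0.1742 M of L.
Step 3:
                   M          L          E          X
  init        0.5593     0.5164    0.06522   0.003129
  Δ         0.005123   0.005123   0.001708  -0.001708
  eq          0.5645     0.5216    0.06692   0.001421
  solve Keq expr → x = -0.001708; check Q = 0.8322

Q₀ = 1.566; Q > K (proceeds reverse)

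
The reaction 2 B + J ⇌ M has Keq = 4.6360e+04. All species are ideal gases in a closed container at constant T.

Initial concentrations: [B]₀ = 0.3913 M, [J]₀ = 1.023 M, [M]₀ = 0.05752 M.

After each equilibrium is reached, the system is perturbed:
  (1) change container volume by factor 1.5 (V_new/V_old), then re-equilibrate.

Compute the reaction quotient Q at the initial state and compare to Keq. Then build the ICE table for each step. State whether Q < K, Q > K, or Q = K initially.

Q₀ = 0.3672 vs Keq = 4.6360e+04 ⇒ Q<K, forward
Step 1:
                  B         J         M
  I          0.3913     1.023   0.05752
  C         -0.3887   -0.1944    0.1944
  E        0.002561    0.8286    0.2519
  solve Keq expr → x = 0.1944; check Q = 4.6360e+04
Then change container volume by factor 1.5 (V_new/V_old).
Step 2:
                  B         J         M
  I        0.001707    0.5524    0.1679
  C       8.4933e-04 4.2467e-04 -4.2467e-04
  E        0.002556    0.5528    0.1675
  solve Keq expr → x = -4.2467e-04; check Q = 4.6360e+04

Q₀ = 0.3672; Q < K (proceeds forward)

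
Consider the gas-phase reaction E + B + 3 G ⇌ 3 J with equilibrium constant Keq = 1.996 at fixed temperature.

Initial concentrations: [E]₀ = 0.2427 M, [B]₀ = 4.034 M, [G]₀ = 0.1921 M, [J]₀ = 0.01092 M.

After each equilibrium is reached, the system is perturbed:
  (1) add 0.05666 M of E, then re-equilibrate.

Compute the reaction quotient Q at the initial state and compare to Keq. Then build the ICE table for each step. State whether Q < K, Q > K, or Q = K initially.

Q₀ = 1.8762e-04 vs Keq = 1.996 ⇒ Q<K, forward
Step 1:
                    E           B           G           J
  I            0.2427       4.034      0.1921     0.01092
  C          -0.03309    -0.03309    -0.09928     0.09928
  E            0.2096       4.001     0.09282      0.1102
  solve Keq expr → x = 0.03309; check Q = 1.996
Then add 0.05666 M of E.
Step 2:
                    E           B           G           J
  I            0.2663       4.001     0.09282      0.1102
  C         -0.001305   -0.001305   -0.003915    0.003915
  E             0.265           4      0.0889      0.1141
  solve Keq expr → x = 0.001305; check Q = 1.996

Q₀ = 1.8762e-04; Q < K (proceeds forward)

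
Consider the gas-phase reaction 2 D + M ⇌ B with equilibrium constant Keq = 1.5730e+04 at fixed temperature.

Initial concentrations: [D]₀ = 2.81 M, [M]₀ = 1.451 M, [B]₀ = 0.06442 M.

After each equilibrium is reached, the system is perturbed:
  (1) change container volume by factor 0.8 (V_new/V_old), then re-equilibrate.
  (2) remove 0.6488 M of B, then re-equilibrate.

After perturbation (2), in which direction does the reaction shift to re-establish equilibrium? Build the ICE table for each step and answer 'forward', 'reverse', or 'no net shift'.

Direction: forward

Q₀ = 0.005623 vs Keq = 1.5730e+04 ⇒ Q<K, forward
Step 1:
                   D          M          B
  init          2.81      1.451    0.06442
  Δ           -2.772     -1.386      1.386
  eq         0.03771    0.06485      1.451
  solve Keq expr → x = 1.386; check Q = 1.5730e+04
Then change container volume by factor 0.8 (V_new/V_old).
Step 2:
                   D          M          B
  init       0.04714    0.08107      1.813
  Δ         -0.00837  -0.004185   0.004185
  eq         0.03877    0.07688      1.817
  solve Keq expr → x = 0.004185; check Q = 1.5730e+04
Then remove 0.6488 M of B.
Step 3:
                   D          M          B
  init       0.03877    0.07688      1.169
  Δ         -0.00691  -0.003455   0.003455
  eq         0.03186    0.07343      1.172
  solve Keq expr → x = 0.003455; check Q = 1.5730e+04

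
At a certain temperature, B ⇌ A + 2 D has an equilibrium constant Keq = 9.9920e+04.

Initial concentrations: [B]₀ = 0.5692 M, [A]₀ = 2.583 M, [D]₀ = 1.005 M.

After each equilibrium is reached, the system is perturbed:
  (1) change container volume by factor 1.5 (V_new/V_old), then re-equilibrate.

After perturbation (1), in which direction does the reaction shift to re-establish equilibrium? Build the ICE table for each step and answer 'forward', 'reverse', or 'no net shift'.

Q₀ = 4.583 vs Keq = 9.9920e+04 ⇒ Q<K, forward
Step 1:
                  B         A         D
  init       0.5692     2.583     1.005
  Δ         -0.5691    0.5691     1.138
  eq      1.4489e-04     3.152     2.143
  solve Keq expr → x = 0.5691; check Q = 9.9920e+04
Then change container volume by factor 1.5 (V_new/V_old).
Step 2:
                  B         A         D
  init    9.6592e-05     2.101     1.429
  Δ       -5.3654e-05 5.3654e-05 1.0731e-04
  eq      4.2937e-05     2.101     1.429
  solve Keq expr → x = 5.3654e-05; check Q = 9.9920e+04

Direction: forward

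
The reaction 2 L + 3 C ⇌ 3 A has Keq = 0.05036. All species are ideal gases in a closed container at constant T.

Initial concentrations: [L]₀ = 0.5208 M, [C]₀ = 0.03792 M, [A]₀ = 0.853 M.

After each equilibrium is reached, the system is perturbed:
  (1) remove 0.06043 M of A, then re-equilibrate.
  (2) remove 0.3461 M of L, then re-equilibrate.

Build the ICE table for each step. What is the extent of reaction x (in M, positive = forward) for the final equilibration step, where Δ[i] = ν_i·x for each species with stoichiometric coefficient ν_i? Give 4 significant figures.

x = -0.01413 M

Q₀ = 4.1966e+04 vs Keq = 0.05036 ⇒ Q>K, reverse
Step 1:
                  L         C         A
  init       0.5208   0.03792     0.853
  Δ          0.4137    0.6206   -0.6206
  eq         0.9345    0.6585    0.2324
  solve Keq expr → x = -0.2069; check Q = 0.05036
Then remove 0.06043 M of A.
Step 2:
                  L         C         A
  init       0.9345    0.6585     0.172
  Δ        -0.02765  -0.04147   0.04147
  eq         0.9069     0.617    0.2135
  solve Keq expr → x = 0.01382; check Q = 0.05036
Then remove 0.3461 M of L.
Step 3:
                  L         C         A
  init       0.5608     0.617    0.2135
  Δ         0.02825   0.04238  -0.04238
  eq          0.589    0.6594    0.1711
  solve Keq expr → x = -0.01413; check Q = 0.05036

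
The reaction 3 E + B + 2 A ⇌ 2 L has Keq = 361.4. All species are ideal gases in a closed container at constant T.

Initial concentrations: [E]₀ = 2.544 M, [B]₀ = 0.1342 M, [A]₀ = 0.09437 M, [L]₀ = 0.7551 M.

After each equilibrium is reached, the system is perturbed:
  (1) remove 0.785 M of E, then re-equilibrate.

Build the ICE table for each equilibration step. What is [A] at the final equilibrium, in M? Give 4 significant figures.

[A]_eq = 0.05557 M

Q₀ = 28.98 vs Keq = 361.4 ⇒ Q<K, forward
Step 1:
                   E          B          A          L
  I            2.544     0.1342    0.09437     0.7551
  C         -0.08976   -0.02992   -0.05984    0.05984
  E            2.454     0.1043    0.03453     0.8149
  solve Keq expr → x = 0.02992; check Q = 361.4
Then remove 0.785 M of E.
Step 2:
                   E          B          A          L
  I            1.669     0.1043    0.03453     0.8149
  C          0.03156    0.01052    0.02104   -0.02104
  E            1.701     0.1148    0.05557     0.7939
  solve Keq expr → x = -0.01052; check Q = 361.4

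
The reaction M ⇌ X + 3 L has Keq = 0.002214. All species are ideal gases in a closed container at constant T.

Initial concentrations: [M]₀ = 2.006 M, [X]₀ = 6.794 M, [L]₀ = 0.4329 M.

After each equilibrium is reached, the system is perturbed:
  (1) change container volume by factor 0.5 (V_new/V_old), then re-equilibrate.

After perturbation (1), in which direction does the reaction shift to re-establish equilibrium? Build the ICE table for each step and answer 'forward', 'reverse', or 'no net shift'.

Q₀ = 0.2748 vs Keq = 0.002214 ⇒ Q>K, reverse
Step 1:
                    M           X           L
  Initial       2.006       6.794      0.4329
  Change       0.1147     -0.1147      -0.344
  Equil         2.121       6.679     0.08891
  solve Keq expr → x = -0.1147; check Q = 0.002214
Then change container volume by factor 0.5 (V_new/V_old).
Step 2:
                    M           X           L
  Initial       4.241       13.36      0.1778
  Change      0.02955    -0.02955    -0.08864
  Equil         4.271       13.33     0.08919
  solve Keq expr → x = -0.02955; check Q = 0.002214

Direction: reverse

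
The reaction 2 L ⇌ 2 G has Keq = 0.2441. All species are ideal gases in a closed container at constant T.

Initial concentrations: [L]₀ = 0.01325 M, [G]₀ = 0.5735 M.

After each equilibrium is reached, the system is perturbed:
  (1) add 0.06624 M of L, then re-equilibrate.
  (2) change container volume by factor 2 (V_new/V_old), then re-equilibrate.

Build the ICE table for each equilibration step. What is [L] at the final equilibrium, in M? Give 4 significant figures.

[L]_eq = 0.2185 M

Q₀ = 1873 vs Keq = 0.2441 ⇒ Q>K, reverse
Step 1:
                  L         G
  Initial   0.01325    0.5735
  Change     0.3795   -0.3795
  Equil      0.3927     0.194
  solve Keq expr → x = -0.1897; check Q = 0.2441
Then add 0.06624 M of L.
Step 2:
                  L         G
  Initial     0.459     0.194
  Change    -0.0219    0.0219
  Equil      0.4371    0.2159
  solve Keq expr → x = 0.01095; check Q = 0.2441
Then change container volume by factor 2 (V_new/V_old).
Step 3:
                  L         G
  Initial    0.2185     0.108
  Change          0         0
  Equil      0.2185     0.108
  solve Keq expr → x = 0; check Q = 0.2441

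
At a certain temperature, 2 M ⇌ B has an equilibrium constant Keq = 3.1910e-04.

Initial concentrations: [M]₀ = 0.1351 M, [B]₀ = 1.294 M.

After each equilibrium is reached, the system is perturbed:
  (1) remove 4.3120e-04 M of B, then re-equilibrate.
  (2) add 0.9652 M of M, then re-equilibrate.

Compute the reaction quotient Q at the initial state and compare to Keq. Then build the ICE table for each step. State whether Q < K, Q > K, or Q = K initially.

Q₀ = 70.9; Q > K (proceeds reverse)

Q₀ = 70.9 vs Keq = 3.1910e-04 ⇒ Q>K, reverse
Step 1:
                    M           B
  I            0.1351       1.294
  C             2.583      -1.292
  E             2.718    0.002358
  solve Keq expr → x = -1.292; check Q = 3.1910e-04
Then remove 4.3120e-04 M of B.
Step 2:
                    M           B
  I             2.718    0.001927
  C       -8.5942e-04  4.2971e-04
  E             2.718    0.002357
  solve Keq expr → x = 4.2971e-04; check Q = 3.1910e-04
Then add 0.9652 M of M.
Step 3:
                    M           B
  I             3.683    0.002357
  C         -0.003924    0.001962
  E             3.679    0.004319
  solve Keq expr → x = 0.001962; check Q = 3.1910e-04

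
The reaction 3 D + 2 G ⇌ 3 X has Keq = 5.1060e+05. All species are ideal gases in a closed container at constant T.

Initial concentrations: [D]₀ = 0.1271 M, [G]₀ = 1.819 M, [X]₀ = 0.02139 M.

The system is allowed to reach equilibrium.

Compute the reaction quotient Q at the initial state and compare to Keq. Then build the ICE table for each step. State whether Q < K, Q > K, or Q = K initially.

Q₀ = 0.001441 vs Keq = 5.1060e+05 ⇒ Q<K, forward
Step 1:
                  D         G         X
  Initial    0.1271     1.819   0.02139
  Change    -0.1258  -0.08388    0.1258
  Equil    0.001276     1.735    0.1472
  solve Keq expr → x = 0.04194; check Q = 5.1060e+05

Q₀ = 0.001441; Q < K (proceeds forward)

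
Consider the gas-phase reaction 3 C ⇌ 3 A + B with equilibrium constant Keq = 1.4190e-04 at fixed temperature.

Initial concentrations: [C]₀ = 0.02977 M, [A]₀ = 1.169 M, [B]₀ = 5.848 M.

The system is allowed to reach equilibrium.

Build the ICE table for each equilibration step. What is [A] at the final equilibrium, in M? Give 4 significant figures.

Q₀ = 3.5409e+05 vs Keq = 1.4190e-04 ⇒ Q>K, reverse
Step 1:
                    C           A           B
  I           0.02977       1.169       5.848
  C             1.135      -1.135     -0.3782
  E             1.164     0.03447        5.47
  solve Keq expr → x = -0.3782; check Q = 1.4190e-04

[A]_eq = 0.03447 M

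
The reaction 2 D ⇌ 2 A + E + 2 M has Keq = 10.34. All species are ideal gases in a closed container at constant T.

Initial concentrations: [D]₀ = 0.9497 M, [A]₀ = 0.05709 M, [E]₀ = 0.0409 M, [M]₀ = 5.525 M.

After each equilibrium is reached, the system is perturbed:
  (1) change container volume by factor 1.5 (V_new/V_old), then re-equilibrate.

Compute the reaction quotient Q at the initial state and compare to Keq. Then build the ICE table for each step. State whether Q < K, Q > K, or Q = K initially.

Q₀ = 0.004512 vs Keq = 10.34 ⇒ Q<K, forward
Step 1:
                   D          A          E          M
  init        0.9497    0.05709     0.0409      5.525
  Δ          -0.4555     0.4555     0.2278     0.4555
  eq          0.4942     0.5126     0.2687      5.981
  solve Keq expr → x = 0.2278; check Q = 10.34
Then change container volume by factor 1.5 (V_new/V_old).
Step 2:
                   D          A          E          M
  init        0.3294     0.3417     0.1791      3.987
  Δ         -0.07988    0.07988    0.03994    0.07988
  eq          0.2496     0.4216      0.219      4.067
  solve Keq expr → x = 0.03994; check Q = 10.34

Q₀ = 0.004512; Q < K (proceeds forward)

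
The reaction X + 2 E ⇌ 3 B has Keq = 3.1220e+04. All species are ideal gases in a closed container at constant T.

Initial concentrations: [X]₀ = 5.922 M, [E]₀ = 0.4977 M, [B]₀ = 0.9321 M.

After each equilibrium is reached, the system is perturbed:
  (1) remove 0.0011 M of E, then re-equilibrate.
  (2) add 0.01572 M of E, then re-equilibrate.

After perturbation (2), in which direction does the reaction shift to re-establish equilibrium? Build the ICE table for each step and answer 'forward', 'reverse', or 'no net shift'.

Direction: forward

Q₀ = 0.5521 vs Keq = 3.1220e+04 ⇒ Q<K, forward
Step 1:
                    X           E           B
  Initial       5.922      0.4977      0.9321
  Change      -0.2463     -0.4926      0.7389
  Equil         5.676    0.005131       1.671
  solve Keq expr → x = 0.2463; check Q = 3.1220e+04
Then remove 0.0011 M of E.
Step 2:
                    X           E           B
  Initial       5.676    0.004031       1.671
  Change   5.4610e-04    0.001092   -0.001638
  Equil         5.676    0.005123       1.669
  solve Keq expr → x = -5.4610e-04; check Q = 3.1220e+04
Then add 0.01572 M of E.
Step 3:
                    X           E           B
  Initial       5.676     0.02084       1.669
  Change    -0.007804    -0.01561     0.02341
  Equil         5.668    0.005235       1.693
  solve Keq expr → x = 0.007804; check Q = 3.1220e+04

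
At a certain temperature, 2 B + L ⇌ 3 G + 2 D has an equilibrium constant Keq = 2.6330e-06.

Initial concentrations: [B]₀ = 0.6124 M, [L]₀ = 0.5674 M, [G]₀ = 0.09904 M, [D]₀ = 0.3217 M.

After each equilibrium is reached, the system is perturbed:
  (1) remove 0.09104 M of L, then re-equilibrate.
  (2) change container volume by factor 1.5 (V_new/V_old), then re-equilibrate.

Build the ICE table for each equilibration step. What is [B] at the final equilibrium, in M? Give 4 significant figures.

Q₀ = 4.7247e-04 vs Keq = 2.6330e-06 ⇒ Q>K, reverse
Step 1:
                    B           L           G           D
  I            0.6124      0.5674     0.09904      0.3217
  C           0.05192     0.02596    -0.07788    -0.05192
  E            0.6643      0.5934     0.02116      0.2698
  solve Keq expr → x = -0.02596; check Q = 2.6330e-06
Then remove 0.09104 M of L.
Step 2:
                    B           L           G           D
  I            0.6643      0.5023     0.02116      0.2698
  C        7.2495e-04  3.6248e-04   -0.001087 -7.2495e-04
  E             0.665      0.5027     0.02007      0.2691
  solve Keq expr → x = -3.6248e-04; check Q = 2.6330e-06
Then change container volume by factor 1.5 (V_new/V_old).
Step 3:
                    B           L           G           D
  I            0.4434      0.3351     0.01338      0.1794
  C         -0.002597   -0.001299    0.003896    0.002597
  E            0.4408      0.3338     0.01728       0.182
  solve Keq expr → x = 0.001299; check Q = 2.6330e-06

[B]_eq = 0.4408 M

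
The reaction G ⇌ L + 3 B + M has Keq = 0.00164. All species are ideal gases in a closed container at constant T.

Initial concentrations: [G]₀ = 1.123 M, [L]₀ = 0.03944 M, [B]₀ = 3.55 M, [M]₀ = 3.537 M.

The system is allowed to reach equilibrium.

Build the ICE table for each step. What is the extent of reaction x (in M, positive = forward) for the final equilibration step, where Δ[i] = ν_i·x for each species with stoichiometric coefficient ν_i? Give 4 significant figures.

x = -0.03943 M

Q₀ = 5.557 vs Keq = 0.00164 ⇒ Q>K, reverse
Step 1:
                  G         L         B         M
  I           1.123   0.03944      3.55     3.537
  C         0.03943  -0.03943   -0.1183  -0.03943
  E           1.162 1.3487e-05     3.432     3.498
  solve Keq expr → x = -0.03943; check Q = 0.00164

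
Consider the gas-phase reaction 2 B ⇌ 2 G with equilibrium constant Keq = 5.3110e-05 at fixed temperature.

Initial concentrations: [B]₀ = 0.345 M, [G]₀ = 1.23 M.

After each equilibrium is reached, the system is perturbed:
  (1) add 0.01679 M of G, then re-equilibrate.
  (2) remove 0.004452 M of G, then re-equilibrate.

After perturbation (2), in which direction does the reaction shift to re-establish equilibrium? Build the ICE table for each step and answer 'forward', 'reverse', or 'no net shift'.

Q₀ = 12.71 vs Keq = 5.3110e-05 ⇒ Q>K, reverse
Step 1:
                    B           G
  Initial       0.345        1.23
  Change        1.219      -1.219
  Equil         1.564      0.0114
  solve Keq expr → x = -0.6093; check Q = 5.3110e-05
Then add 0.01679 M of G.
Step 2:
                    B           G
  Initial       1.564     0.02819
  Change      0.01667    -0.01667
  Equil          1.58     0.01152
  solve Keq expr → x = -0.008334; check Q = 5.3110e-05
Then remove 0.004452 M of G.
Step 3:
                    B           G
  Initial        1.58    0.007064
  Change     -0.00442     0.00442
  Equil         1.576     0.01148
  solve Keq expr → x = 0.00221; check Q = 5.3110e-05

Direction: forward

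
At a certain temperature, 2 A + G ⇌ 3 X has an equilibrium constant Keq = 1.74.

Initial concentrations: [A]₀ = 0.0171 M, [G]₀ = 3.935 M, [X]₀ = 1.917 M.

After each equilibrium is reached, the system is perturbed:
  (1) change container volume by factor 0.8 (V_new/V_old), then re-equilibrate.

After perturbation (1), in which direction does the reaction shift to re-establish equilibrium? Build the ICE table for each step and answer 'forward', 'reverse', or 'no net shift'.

Q₀ = 6123 vs Keq = 1.74 ⇒ Q>K, reverse
Step 1:
                   A          G          X
  init        0.0171      3.935      1.917
  Δ           0.4742     0.2371    -0.7114
  eq          0.4913      4.172      1.206
  solve Keq expr → x = -0.2371; check Q = 1.74
Then change container volume by factor 0.8 (V_new/V_old).
Step 2:
                   A          G          X
  init        0.6142      5.215      1.507
  Δ                0          0          0
  eq          0.6142      5.215      1.507
  solve Keq expr → x = 0; check Q = 1.74

Direction: no net shift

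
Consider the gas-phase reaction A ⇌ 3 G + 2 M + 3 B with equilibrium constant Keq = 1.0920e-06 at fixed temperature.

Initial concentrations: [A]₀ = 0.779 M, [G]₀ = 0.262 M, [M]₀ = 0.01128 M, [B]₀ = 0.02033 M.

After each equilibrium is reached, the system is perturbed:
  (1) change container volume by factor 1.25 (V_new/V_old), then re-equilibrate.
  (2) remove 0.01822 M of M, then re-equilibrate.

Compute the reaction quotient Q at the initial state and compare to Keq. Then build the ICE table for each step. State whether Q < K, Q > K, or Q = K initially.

Q₀ = 2.4683e-11; Q < K (proceeds forward)

Q₀ = 2.4683e-11 vs Keq = 1.0920e-06 ⇒ Q<K, forward
Step 1:
                  A         G         M         B
  Initial     0.779     0.262   0.01128   0.02033
  Change   -0.03662    0.1099   0.07324    0.1099
  Equil      0.7424    0.3719   0.08452    0.1302
  solve Keq expr → x = 0.03662; check Q = 1.0920e-06
Then change container volume by factor 1.25 (V_new/V_old).
Step 2:
                  A         G         M         B
  Initial    0.5939    0.2975   0.06762    0.1042
  Change  -0.009854   0.02956   0.01971   0.02956
  Equil       0.584    0.3271   0.08733    0.1337
  solve Keq expr → x = 0.009854; check Q = 1.0920e-06
Then remove 0.01822 M of M.
Step 3:
                  A         G         M         B
  Initial     0.584    0.3271   0.06911    0.1337
  Change  -0.003135  0.009404   0.00627  0.009404
  Equil      0.5809    0.3365   0.07537    0.1431
  solve Keq expr → x = 0.003135; check Q = 1.0920e-06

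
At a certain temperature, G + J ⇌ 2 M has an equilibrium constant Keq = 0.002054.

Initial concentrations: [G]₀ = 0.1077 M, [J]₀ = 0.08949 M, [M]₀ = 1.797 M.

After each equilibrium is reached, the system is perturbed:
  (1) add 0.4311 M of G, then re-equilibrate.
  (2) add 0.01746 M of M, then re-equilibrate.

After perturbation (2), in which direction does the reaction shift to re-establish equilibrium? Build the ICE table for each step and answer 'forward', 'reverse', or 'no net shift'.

Q₀ = 335 vs Keq = 0.002054 ⇒ Q>K, reverse
Step 1:
                    G           J           M
  init         0.1077     0.08949       1.797
  Δ            0.8764      0.8764      -1.753
  eq           0.9841      0.9659     0.04419
  solve Keq expr → x = -0.8764; check Q = 0.002054
Then add 0.4311 M of G.
Step 2:
                    G           J           M
  init          1.415      0.9659     0.04419
  Δ         -0.004302   -0.004302    0.008603
  eq            1.411      0.9616     0.05279
  solve Keq expr → x = 0.004302; check Q = 0.002054
Then add 0.01746 M of M.
Step 3:
                    G           J           M
  init          1.411      0.9616     0.07025
  Δ          0.008533    0.008533    -0.01707
  eq            1.419      0.9701     0.05318
  solve Keq expr → x = -0.008533; check Q = 0.002054

Direction: reverse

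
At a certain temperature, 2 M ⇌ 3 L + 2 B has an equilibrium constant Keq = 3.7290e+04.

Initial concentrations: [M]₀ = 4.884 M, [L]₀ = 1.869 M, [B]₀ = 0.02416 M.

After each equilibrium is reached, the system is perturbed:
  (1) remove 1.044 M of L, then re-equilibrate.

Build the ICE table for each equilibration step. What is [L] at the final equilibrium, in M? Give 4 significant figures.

Q₀ = 1.5976e-04 vs Keq = 3.7290e+04 ⇒ Q<K, forward
Step 1:
                   M          L          B
  I            4.884      1.869    0.02416
  C           -4.337      6.505      4.337
  E           0.5473      8.374      4.361
  solve Keq expr → x = 2.168; check Q = 3.7290e+04
Then remove 1.044 M of L.
Step 2:
                   M          L          B
  I           0.5473       7.33      4.361
  C         -0.07968     0.1195    0.07968
  E           0.4676       7.45      4.441
  solve Keq expr → x = 0.03984; check Q = 3.7290e+04

[L]_eq = 7.45 M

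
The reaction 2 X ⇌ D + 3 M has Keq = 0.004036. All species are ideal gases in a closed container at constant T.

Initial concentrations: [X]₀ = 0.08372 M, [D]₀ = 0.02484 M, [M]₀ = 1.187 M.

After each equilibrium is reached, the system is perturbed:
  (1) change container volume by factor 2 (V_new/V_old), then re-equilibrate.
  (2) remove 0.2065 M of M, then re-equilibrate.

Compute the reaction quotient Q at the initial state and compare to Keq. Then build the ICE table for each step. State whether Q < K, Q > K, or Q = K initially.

Q₀ = 5.927 vs Keq = 0.004036 ⇒ Q>K, reverse
Step 1:
                   X          D          M
  Initial    0.08372    0.02484      1.187
  Change     0.04958   -0.02479   -0.07436
  Equil       0.1333 5.2063e-05      1.113
  solve Keq expr → x = -0.02479; check Q = 0.004036
Then change container volume by factor 2 (V_new/V_old).
Step 2:
                   X          D          M
  Initial    0.06665 2.6031e-05     0.5563
  Change  -1.5496e-04 7.7480e-05 2.3244e-04
  Equil      0.06649 1.0351e-04     0.5566
  solve Keq expr → x = 7.7480e-05; check Q = 0.004036
Then remove 0.2065 M of M.
Step 3:
                   X          D          M
  Initial    0.06649 1.0351e-04     0.3501
  Change  -6.0366e-04 3.0183e-04 9.0550e-04
  Equil      0.06589 4.0534e-04      0.351
  solve Keq expr → x = 3.0183e-04; check Q = 0.004036

Q₀ = 5.927; Q > K (proceeds reverse)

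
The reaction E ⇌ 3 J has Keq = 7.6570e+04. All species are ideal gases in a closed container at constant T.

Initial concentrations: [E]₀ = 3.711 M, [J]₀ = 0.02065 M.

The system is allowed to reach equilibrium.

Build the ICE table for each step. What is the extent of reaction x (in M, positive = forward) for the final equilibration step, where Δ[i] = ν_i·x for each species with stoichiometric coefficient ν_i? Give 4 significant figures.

Q₀ = 2.3728e-06 vs Keq = 7.6570e+04 ⇒ Q<K, forward
Step 1:
                    E           J
  init          3.711     0.02065
  Δ            -3.693       11.08
  eq          0.01786        11.1
  solve Keq expr → x = 3.693; check Q = 7.6570e+04

x = 3.693 M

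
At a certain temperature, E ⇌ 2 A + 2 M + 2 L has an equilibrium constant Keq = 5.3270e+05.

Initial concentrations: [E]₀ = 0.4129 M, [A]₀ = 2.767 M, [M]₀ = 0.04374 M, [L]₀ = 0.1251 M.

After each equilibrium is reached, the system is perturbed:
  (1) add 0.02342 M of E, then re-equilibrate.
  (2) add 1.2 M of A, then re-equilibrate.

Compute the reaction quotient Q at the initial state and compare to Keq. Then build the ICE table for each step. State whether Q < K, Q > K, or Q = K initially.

Q₀ = 5.5520e-04 vs Keq = 5.3270e+05 ⇒ Q<K, forward
Step 1:
                    E           A           M           L
  I            0.4129       2.767     0.04374      0.1251
  C           -0.4129      0.8258      0.8258      0.8258
  E        1.6564e-05       3.593      0.8695      0.9509
  solve Keq expr → x = 0.4129; check Q = 5.3270e+05
Then add 0.02342 M of E.
Step 2:
                    E           A           M           L
  I           0.02344       3.593      0.8695      0.9509
  C          -0.02342     0.04683     0.04683     0.04683
  E        2.0784e-05        3.64      0.9163      0.9977
  solve Keq expr → x = 0.02342; check Q = 5.3270e+05
Then add 1.2 M of A.
Step 3:
                    E           A           M           L
  I        2.0784e-05        4.84      0.9163      0.9977
  C        1.5959e-05 -3.1919e-05 -3.1919e-05 -3.1919e-05
  E        3.6744e-05        4.84      0.9163      0.9977
  solve Keq expr → x = -1.5959e-05; check Q = 5.3270e+05

Q₀ = 5.5520e-04; Q < K (proceeds forward)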